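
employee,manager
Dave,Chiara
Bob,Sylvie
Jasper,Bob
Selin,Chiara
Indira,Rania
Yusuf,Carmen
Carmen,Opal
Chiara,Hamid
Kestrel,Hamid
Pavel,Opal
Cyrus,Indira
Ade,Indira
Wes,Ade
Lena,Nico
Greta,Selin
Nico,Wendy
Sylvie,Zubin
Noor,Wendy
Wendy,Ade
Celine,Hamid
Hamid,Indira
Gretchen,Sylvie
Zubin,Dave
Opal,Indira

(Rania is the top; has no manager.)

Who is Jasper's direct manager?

Bob

Jasper reports directly to Bob.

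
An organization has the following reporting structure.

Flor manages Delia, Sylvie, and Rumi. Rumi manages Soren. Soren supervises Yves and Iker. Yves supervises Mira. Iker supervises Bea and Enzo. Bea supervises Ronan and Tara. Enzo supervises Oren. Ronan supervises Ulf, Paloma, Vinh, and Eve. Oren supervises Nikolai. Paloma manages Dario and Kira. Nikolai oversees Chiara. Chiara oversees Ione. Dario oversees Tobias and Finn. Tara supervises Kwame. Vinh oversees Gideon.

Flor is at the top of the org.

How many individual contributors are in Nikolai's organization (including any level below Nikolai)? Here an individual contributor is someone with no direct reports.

The only person in Nikolai's organization with no one reporting to them is Ione. That is 1.

1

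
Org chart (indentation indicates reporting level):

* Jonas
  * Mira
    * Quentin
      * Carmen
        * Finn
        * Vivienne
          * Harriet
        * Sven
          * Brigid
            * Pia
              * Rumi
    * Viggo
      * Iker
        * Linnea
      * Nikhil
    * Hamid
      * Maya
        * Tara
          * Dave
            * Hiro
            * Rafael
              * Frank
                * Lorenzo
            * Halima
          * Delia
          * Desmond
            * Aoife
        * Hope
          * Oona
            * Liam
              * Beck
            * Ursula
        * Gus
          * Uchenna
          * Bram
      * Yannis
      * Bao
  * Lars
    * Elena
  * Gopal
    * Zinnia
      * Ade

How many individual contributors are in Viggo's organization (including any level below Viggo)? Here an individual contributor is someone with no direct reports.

The people in Viggo's organization with no one reporting to them are Nikhil, Linnea. That is 2.

2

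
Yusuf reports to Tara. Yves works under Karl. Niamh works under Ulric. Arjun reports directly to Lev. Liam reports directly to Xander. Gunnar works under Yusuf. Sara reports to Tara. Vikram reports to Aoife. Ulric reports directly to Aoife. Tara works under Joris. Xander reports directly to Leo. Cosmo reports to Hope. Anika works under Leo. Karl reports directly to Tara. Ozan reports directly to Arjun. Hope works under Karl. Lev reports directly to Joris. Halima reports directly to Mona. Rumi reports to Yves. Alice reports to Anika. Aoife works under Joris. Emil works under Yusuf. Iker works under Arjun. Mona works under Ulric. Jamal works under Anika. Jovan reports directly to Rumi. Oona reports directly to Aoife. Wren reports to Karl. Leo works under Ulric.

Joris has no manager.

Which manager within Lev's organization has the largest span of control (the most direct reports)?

Arjun

Direct-report counts within Lev's organization: Lev has 1; Arjun has 2. The largest is 2, held by Arjun.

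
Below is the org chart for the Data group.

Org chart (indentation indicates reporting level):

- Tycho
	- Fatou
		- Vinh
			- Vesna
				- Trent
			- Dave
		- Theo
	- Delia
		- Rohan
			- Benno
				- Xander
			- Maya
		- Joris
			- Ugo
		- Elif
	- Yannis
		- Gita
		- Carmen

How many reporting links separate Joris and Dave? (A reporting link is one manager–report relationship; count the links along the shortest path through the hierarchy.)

Joris is 2 levels below Tycho, and Dave is 3 levels below Tycho (their lowest common manager). The shortest path runs up from Joris to Tycho and back down to Dave: 2 + 3 = 5 links.

5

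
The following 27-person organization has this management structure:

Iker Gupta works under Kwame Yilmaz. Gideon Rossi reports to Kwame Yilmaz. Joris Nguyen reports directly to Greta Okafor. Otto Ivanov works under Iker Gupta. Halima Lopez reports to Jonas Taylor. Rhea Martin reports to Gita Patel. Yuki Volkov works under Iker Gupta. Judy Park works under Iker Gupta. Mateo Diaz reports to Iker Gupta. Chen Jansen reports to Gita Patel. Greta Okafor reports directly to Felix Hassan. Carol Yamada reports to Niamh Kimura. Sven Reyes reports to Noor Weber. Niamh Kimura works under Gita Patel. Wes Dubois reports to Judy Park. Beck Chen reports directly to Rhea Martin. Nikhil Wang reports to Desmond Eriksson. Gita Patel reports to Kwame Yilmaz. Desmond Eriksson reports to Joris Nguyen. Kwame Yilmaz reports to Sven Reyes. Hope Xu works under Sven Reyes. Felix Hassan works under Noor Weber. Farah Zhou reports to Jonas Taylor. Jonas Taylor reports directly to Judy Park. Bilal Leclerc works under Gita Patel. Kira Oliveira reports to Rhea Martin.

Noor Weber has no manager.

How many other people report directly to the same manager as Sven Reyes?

1

Sven Reyes reports to Noor Weber. Noor Weber's other direct reports are Felix Hassan — 1 peer.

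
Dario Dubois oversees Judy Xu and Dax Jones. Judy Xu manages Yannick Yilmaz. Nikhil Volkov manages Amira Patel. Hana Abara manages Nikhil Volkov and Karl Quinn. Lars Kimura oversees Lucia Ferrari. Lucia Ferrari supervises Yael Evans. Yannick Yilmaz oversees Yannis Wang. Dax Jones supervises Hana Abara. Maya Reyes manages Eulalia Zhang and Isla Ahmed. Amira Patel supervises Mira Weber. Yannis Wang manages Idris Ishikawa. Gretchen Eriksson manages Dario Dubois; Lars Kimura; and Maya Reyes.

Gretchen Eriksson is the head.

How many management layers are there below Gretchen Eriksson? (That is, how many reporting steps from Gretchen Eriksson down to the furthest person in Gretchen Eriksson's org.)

The longest chain under Gretchen Eriksson runs Gretchen Eriksson → Dario Dubois → Dax Jones → Hana Abara → Nikhil Volkov → Amira Patel → Mira Weber, which is 6 levels below Gretchen Eriksson.

6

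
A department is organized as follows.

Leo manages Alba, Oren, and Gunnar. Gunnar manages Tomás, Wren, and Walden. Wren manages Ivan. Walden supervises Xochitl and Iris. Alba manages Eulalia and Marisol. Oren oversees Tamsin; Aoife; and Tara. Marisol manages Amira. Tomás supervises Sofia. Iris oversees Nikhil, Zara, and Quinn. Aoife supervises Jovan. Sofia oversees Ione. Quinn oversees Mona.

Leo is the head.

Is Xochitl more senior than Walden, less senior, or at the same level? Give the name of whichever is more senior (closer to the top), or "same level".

Walden

Xochitl is 3 levels below Leo; Walden is 2. Walden is higher.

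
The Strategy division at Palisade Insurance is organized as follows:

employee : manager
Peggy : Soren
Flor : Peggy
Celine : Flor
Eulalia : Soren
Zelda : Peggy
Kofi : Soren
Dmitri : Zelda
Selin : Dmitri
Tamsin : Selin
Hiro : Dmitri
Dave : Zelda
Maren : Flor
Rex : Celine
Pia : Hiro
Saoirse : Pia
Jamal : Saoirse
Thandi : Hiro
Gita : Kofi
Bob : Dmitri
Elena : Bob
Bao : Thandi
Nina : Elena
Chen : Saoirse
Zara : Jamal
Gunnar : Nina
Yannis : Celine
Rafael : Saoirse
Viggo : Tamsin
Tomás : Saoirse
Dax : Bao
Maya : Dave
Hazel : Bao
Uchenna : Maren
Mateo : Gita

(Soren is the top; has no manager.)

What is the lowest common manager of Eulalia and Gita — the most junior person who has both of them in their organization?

Eulalia's chain of managers is Soren. Gita's chain of managers is Kofi, Soren. The first manager that appears in both chains is Soren.

Soren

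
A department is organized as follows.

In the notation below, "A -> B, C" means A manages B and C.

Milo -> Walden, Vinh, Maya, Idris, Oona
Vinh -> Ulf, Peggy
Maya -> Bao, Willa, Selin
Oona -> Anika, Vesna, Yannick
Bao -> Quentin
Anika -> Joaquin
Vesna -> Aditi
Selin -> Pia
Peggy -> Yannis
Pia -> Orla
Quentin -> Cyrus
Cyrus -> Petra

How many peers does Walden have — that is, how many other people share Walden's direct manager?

4

Walden reports to Milo. Milo's other direct reports are Vinh, Maya, Idris, Oona — 4 peers.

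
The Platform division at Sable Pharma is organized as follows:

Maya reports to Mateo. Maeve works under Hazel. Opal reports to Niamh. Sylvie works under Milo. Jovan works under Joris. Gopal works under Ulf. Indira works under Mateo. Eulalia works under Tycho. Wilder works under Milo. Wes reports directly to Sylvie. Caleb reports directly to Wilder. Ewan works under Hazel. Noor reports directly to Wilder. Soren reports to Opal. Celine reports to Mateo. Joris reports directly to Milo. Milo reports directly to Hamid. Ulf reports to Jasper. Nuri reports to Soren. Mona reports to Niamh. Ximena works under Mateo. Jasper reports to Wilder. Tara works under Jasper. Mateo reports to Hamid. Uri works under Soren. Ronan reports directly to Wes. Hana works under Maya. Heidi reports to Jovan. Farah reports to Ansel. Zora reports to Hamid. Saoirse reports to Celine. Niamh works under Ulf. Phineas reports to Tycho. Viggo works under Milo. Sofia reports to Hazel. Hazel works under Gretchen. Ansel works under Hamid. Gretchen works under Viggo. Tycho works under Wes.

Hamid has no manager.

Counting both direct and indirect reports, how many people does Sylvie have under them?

Sylvie directly manages Wes. Under Wes: Ronan, Tycho, Phineas, Eulalia (4). That's 5 in total.

5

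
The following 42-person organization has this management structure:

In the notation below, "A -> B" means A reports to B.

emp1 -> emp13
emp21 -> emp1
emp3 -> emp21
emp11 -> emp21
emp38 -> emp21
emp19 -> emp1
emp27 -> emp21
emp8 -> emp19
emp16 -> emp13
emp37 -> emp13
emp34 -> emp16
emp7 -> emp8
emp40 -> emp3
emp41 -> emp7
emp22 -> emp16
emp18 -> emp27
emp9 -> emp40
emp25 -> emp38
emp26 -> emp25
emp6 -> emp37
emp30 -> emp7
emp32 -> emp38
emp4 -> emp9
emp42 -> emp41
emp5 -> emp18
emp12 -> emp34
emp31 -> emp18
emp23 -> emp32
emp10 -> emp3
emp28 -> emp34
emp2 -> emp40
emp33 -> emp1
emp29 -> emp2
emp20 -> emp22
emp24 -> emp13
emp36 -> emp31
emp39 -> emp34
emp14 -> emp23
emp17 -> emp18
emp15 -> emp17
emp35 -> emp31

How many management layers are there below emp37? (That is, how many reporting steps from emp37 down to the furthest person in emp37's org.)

1

The longest chain under emp37 runs emp37 → emp6, which is 1 level below emp37.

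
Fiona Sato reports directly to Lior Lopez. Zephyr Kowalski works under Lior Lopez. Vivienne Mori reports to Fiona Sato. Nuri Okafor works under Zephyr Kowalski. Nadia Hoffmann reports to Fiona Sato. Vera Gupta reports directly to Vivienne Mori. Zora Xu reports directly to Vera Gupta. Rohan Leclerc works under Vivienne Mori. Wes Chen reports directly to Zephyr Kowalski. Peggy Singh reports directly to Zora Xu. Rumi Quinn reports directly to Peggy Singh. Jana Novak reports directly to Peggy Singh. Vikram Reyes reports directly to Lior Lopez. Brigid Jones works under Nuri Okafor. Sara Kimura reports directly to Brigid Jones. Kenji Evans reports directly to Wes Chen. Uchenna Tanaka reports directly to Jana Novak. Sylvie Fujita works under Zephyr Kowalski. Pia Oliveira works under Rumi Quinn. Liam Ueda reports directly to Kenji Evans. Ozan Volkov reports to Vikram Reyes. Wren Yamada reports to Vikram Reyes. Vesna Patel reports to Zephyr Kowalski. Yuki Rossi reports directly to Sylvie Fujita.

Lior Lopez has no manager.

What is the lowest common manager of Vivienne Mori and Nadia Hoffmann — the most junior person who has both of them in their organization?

Fiona Sato

Vivienne Mori's chain of managers is Fiona Sato, Lior Lopez. Nadia Hoffmann's chain of managers is Fiona Sato, Lior Lopez. The first manager that appears in both chains is Fiona Sato.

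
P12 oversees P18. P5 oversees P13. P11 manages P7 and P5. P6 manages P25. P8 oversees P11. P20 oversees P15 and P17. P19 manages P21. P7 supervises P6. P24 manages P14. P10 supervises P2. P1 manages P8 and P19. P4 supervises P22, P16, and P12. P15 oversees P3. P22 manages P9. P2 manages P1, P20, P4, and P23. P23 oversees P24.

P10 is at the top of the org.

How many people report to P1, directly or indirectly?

P1 directly manages P8, P19. Under P8: P11, P5, P13, P7, P6, P25 (6). Under P19: P21 (1). So P1's organization is 2 direct reports plus everyone under them: 7 + 2 = 9.

9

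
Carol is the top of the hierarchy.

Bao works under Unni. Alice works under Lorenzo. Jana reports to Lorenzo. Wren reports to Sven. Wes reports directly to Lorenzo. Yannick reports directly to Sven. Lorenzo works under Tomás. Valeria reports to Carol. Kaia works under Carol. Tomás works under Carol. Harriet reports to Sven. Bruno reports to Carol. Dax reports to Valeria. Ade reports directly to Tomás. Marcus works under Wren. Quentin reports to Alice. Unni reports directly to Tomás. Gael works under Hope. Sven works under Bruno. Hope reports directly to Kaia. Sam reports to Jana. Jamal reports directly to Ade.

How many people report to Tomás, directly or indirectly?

10

Tomás directly manages Lorenzo, Unni, Ade. Under Lorenzo: Wes, Alice, Quentin, Jana, Sam (5). Under Unni: Bao (1). Under Ade: Jamal (1). So Tomás's organization is 3 direct reports plus everyone under them: 6 + 2 + 2 = 10.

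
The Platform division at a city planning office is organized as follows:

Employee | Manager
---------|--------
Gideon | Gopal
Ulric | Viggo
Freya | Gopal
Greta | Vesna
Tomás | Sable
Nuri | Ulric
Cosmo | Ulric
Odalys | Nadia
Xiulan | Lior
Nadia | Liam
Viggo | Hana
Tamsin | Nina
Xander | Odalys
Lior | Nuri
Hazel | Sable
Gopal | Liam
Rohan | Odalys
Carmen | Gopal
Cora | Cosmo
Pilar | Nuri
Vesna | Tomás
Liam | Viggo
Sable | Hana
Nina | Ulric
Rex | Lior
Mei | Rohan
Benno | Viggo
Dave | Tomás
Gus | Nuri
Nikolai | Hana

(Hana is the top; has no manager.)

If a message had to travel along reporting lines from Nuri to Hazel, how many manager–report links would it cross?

5

Nuri is 3 levels below Hana, and Hazel is 2 levels below Hana (their lowest common manager). The shortest path runs up from Nuri to Hana and back down to Hazel: 3 + 2 = 5 links.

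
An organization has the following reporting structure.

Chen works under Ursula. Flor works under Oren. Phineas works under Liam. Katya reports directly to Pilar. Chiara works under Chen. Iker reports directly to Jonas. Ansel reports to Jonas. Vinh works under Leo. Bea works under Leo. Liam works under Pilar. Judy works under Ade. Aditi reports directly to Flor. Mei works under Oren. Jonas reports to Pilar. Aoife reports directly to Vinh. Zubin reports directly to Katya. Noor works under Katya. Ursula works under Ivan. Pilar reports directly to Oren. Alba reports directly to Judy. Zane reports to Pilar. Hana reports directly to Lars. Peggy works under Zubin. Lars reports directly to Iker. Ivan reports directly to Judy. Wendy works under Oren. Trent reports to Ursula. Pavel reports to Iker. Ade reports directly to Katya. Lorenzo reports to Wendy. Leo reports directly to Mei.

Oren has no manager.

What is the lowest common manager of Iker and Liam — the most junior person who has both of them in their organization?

Iker's chain of managers is Jonas, Pilar, Oren. Liam's chain of managers is Pilar, Oren. The first manager that appears in both chains is Pilar.

Pilar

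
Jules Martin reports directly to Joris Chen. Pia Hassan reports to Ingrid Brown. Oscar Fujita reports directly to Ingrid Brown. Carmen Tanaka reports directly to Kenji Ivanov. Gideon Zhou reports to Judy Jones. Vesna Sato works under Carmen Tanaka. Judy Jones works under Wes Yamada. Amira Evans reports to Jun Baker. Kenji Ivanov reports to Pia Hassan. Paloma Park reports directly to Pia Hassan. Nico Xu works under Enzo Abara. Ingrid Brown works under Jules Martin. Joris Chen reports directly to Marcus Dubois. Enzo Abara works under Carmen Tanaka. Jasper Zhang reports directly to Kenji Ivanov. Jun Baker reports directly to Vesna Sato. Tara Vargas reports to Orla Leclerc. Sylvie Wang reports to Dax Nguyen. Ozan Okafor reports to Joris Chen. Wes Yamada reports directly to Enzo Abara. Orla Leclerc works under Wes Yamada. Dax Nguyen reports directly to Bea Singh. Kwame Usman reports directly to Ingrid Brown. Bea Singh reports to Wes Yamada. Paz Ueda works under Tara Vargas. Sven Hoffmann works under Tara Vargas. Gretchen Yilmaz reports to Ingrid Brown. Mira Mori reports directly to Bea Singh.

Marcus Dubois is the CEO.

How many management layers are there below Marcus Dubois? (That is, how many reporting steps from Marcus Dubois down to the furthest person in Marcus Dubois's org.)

The longest chain under Marcus Dubois runs Marcus Dubois → Joris Chen → Jules Martin → Ingrid Brown → Pia Hassan → Kenji Ivanov → Carmen Tanaka → Enzo Abara → Wes Yamada → Orla Leclerc → Tara Vargas → Paz Ueda, which is 11 levels below Marcus Dubois.

11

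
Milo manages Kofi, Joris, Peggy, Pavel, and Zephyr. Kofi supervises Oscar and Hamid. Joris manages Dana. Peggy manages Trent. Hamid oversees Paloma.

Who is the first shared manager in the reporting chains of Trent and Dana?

Milo

Trent's chain of managers is Peggy, Milo. Dana's chain of managers is Joris, Milo. The first manager that appears in both chains is Milo.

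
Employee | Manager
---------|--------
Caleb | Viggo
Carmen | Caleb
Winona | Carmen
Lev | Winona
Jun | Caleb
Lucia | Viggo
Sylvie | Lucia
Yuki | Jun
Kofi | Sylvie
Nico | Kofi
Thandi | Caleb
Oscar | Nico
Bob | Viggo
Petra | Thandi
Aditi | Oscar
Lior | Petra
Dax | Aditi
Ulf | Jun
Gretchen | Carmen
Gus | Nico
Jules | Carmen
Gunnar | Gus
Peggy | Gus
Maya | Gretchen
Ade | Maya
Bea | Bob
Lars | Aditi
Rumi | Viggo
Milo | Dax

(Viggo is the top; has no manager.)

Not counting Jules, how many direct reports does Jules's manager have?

2

Jules reports to Carmen. Carmen's other direct reports are Winona, Gretchen — 2 peers.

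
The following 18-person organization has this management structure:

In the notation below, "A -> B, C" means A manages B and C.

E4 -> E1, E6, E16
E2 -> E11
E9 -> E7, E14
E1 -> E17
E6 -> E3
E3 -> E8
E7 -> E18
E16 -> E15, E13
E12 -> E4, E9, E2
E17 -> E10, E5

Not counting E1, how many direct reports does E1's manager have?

2

E1 reports to E4. E4's other direct reports are E6, E16 — 2 peers.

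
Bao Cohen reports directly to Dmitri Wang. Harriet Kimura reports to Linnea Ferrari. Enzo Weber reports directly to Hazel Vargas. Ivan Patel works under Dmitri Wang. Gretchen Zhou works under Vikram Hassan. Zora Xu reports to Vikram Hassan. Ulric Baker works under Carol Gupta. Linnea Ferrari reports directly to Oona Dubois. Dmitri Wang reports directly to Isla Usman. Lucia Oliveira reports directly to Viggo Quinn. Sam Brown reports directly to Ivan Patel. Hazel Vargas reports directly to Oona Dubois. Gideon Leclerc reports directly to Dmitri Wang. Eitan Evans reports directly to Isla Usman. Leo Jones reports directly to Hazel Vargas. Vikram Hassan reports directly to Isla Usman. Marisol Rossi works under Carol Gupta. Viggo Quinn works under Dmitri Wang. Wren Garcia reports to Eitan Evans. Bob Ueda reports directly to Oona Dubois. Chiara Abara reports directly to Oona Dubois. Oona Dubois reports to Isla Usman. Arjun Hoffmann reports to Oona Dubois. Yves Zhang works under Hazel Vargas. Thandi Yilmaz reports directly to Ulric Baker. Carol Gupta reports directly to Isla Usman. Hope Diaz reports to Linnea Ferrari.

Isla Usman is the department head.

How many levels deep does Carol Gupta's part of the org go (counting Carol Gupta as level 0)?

The longest chain under Carol Gupta runs Carol Gupta → Ulric Baker → Thandi Yilmaz, which is 2 levels below Carol Gupta.

2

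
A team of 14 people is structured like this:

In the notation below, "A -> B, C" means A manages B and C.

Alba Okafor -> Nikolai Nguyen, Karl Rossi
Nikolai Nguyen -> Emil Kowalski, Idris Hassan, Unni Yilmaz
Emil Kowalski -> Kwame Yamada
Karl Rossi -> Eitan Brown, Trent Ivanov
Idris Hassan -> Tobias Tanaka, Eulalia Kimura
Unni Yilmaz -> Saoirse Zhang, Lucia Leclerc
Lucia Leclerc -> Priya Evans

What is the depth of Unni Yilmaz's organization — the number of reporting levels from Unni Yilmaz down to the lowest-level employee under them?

2

The longest chain under Unni Yilmaz runs Unni Yilmaz → Lucia Leclerc → Priya Evans, which is 2 levels below Unni Yilmaz.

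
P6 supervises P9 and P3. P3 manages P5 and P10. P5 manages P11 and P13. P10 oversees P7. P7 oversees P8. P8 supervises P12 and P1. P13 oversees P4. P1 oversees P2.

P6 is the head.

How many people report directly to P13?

1

P13 directly manages P4. That is 1 direct report.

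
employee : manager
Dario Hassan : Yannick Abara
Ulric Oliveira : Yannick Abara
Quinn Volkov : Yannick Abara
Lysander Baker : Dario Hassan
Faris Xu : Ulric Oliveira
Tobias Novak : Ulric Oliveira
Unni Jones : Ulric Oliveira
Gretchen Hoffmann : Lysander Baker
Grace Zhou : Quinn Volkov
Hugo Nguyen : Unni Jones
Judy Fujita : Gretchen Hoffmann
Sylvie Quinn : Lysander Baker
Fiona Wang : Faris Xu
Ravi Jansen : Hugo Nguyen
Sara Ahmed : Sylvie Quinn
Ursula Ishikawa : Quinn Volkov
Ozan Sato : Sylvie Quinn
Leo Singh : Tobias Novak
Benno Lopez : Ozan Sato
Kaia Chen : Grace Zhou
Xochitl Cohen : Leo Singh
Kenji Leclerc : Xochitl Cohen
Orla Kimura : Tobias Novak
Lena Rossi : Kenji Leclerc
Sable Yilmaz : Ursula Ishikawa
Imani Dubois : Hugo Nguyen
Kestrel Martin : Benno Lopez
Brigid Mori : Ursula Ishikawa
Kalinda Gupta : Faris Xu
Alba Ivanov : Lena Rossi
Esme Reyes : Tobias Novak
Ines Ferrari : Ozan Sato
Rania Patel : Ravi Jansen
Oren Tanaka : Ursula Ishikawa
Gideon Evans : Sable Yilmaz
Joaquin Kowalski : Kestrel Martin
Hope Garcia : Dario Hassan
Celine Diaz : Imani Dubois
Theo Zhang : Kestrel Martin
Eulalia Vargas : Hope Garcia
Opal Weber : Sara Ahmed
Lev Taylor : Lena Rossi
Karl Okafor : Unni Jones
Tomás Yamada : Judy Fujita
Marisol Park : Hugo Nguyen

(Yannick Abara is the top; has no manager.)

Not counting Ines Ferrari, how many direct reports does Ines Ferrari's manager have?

1

Ines Ferrari reports to Ozan Sato. Ozan Sato's other direct reports are Benno Lopez — 1 peer.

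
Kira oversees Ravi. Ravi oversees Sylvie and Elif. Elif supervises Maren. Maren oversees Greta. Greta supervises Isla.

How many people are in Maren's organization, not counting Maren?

Maren directly manages Greta. Under Greta: Isla (1). That's 2 in total.

2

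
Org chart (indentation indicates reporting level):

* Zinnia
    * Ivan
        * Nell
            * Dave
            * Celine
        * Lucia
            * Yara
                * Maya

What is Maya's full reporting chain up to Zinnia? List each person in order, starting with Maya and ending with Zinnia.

Maya reports to Yara. Yara reports to Lucia. Lucia reports to Ivan. Ivan reports to Zinnia. Zinnia is at the top.

Maya -> Yara -> Lucia -> Ivan -> Zinnia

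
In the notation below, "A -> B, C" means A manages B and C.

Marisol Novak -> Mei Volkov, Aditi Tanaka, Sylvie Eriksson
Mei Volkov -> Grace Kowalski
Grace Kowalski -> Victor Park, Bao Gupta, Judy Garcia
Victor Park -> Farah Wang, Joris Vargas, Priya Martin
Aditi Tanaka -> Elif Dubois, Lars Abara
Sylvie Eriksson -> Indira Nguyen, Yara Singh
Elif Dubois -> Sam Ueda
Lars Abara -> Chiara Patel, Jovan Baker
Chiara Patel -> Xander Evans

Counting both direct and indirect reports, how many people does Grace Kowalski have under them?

Grace Kowalski directly manages Victor Park, Bao Gupta, Judy Garcia. Under Victor Park: Priya Martin, Joris Vargas, Farah Wang (3). Bao Gupta has no reports. Judy Garcia has no reports. So Grace Kowalski's organization is 3 direct reports plus everyone under them: 4 + 1 + 1 = 6.

6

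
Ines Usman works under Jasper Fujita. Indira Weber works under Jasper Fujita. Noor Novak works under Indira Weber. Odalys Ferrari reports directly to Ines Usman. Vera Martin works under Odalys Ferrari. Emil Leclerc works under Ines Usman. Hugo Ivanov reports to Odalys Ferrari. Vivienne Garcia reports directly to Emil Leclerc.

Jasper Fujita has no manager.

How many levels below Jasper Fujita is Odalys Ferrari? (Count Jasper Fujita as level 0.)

2

Chain from Odalys Ferrari up to Jasper Fujita: Odalys Ferrari → Ines Usman → Jasper Fujita. That is 2 steps up, so Odalys Ferrari is 2 levels below Jasper Fujita.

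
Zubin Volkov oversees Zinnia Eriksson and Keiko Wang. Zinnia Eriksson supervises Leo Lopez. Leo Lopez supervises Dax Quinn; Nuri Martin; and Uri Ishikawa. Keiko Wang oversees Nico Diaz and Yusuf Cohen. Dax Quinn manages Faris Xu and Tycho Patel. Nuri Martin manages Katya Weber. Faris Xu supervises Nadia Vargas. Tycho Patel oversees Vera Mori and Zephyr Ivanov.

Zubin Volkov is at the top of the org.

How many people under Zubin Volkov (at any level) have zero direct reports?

The people in Zubin Volkov's organization with no one reporting to them are Yusuf Cohen, Nico Diaz, Uri Ishikawa, Katya Weber, Vera Mori, Zephyr Ivanov, Nadia Vargas. That is 7.

7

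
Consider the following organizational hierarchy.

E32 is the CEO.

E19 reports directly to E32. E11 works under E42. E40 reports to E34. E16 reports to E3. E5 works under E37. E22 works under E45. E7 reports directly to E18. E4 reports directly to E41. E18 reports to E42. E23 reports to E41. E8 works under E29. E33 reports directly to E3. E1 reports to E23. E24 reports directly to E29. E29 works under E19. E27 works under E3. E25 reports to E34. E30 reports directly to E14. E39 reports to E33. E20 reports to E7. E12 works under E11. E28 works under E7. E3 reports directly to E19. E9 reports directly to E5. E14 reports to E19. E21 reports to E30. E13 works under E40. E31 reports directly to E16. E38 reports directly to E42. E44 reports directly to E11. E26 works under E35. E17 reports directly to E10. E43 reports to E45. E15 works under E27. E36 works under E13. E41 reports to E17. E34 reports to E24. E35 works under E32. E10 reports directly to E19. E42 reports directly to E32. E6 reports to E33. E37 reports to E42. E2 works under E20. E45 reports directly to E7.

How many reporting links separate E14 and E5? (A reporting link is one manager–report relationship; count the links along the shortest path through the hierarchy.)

E14 is 2 levels below E32, and E5 is 3 levels below E32 (their lowest common manager). The shortest path runs up from E14 to E32 and back down to E5: 2 + 3 = 5 links.

5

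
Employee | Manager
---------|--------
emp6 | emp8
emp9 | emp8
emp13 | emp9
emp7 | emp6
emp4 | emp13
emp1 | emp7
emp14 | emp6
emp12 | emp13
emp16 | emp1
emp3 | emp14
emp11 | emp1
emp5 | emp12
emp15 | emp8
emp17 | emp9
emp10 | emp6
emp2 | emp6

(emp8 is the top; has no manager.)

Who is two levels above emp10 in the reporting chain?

emp8

emp10 reports to emp6, and emp6 reports to emp8. So emp10's skip-level manager is emp8.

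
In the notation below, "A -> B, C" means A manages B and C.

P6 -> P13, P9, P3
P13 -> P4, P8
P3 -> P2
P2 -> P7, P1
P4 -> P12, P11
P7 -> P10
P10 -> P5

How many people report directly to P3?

P3 directly manages P2. That is 1 direct report.

1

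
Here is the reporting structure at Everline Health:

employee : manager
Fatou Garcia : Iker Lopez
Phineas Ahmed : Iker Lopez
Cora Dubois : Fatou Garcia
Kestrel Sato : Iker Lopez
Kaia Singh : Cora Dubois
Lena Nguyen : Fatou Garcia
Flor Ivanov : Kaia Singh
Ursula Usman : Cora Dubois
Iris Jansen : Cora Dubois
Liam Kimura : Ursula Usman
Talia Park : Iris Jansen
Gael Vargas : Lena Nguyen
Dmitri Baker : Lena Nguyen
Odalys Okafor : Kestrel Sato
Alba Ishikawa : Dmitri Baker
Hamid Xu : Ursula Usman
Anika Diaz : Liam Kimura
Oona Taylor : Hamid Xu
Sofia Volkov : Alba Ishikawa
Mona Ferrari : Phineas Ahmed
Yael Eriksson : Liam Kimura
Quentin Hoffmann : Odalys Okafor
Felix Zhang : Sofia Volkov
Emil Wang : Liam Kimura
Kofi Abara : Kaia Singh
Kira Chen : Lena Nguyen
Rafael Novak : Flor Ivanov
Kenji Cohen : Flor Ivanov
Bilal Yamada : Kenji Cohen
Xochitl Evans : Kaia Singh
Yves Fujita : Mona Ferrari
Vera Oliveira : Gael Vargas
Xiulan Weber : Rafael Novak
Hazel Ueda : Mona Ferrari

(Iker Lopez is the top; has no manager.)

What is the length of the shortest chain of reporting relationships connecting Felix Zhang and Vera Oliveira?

Felix Zhang is 4 levels below Lena Nguyen, and Vera Oliveira is 2 levels below Lena Nguyen (their lowest common manager). The shortest path runs up from Felix Zhang to Lena Nguyen and back down to Vera Oliveira: 4 + 2 = 6 links.

6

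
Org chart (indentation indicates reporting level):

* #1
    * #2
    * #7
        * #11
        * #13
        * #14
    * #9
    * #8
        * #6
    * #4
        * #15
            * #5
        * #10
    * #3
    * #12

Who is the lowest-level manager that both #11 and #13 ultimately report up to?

#11's chain of managers is #7, #1. #13's chain of managers is #7, #1. The first manager that appears in both chains is #7.

#7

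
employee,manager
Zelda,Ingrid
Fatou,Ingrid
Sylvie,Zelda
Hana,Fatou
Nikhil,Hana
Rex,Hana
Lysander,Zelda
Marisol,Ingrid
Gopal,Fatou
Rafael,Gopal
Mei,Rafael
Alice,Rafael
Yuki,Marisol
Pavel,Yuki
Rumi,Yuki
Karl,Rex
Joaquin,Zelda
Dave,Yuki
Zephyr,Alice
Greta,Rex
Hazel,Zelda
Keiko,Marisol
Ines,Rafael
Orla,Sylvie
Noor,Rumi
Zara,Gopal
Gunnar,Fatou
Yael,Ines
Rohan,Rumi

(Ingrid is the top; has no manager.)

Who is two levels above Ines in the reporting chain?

Gopal

Ines reports to Rafael, and Rafael reports to Gopal. So Ines's skip-level manager is Gopal.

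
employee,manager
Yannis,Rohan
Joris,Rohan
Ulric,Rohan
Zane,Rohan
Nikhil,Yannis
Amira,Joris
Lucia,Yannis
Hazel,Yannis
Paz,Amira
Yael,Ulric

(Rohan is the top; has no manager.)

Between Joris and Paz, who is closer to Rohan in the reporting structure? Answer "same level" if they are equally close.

Joris

Joris is 1 level below Rohan; Paz is 3. Joris is higher.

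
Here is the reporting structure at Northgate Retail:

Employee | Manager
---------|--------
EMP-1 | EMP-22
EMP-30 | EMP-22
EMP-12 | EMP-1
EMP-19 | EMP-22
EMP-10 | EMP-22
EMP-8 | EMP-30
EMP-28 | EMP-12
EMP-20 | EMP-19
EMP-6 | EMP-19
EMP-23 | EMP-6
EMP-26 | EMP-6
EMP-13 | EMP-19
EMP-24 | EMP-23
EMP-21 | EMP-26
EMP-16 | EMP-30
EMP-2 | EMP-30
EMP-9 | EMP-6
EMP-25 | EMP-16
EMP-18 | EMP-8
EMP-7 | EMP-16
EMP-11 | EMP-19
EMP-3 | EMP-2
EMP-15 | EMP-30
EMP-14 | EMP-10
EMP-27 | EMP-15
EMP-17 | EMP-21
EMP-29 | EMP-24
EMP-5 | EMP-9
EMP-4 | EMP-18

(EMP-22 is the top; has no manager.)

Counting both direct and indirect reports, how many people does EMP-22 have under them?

EMP-22 directly manages EMP-1, EMP-30, EMP-19, EMP-10. Under EMP-1: EMP-12, EMP-28 (2). Under EMP-30: EMP-15, EMP-27, EMP-2, EMP-3, EMP-16, EMP-7, EMP-25, EMP-8, EMP-18, EMP-4 (10). Under EMP-19: EMP-11, EMP-13, EMP-6, EMP-9, EMP-5, EMP-26, EMP-21, EMP-17, EMP-23, EMP-24, EMP-29, EMP-20 (12). Under EMP-10: EMP-14 (1). So EMP-22's organization is 4 direct reports plus everyone under them: 3 + 11 + 13 + 2 = 29.

29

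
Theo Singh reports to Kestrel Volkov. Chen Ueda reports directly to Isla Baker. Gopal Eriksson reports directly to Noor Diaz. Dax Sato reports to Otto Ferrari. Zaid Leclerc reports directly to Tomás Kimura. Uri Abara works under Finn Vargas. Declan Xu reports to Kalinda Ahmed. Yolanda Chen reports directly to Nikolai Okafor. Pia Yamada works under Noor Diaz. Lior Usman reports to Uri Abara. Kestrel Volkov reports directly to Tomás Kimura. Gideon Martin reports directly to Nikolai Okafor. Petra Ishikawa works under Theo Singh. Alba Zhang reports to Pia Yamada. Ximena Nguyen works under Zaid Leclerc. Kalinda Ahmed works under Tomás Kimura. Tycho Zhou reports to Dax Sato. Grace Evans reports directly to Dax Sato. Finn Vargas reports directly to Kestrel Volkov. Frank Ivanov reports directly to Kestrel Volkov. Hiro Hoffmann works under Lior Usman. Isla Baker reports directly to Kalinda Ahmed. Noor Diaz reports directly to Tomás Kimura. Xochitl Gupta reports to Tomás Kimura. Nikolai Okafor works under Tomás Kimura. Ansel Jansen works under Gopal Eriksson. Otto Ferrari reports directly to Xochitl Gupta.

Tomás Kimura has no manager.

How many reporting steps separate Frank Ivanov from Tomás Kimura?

Chain from Frank Ivanov up to Tomás Kimura: Frank Ivanov → Kestrel Volkov → Tomás Kimura. That is 2 steps up, so Frank Ivanov is 2 levels below Tomás Kimura.

2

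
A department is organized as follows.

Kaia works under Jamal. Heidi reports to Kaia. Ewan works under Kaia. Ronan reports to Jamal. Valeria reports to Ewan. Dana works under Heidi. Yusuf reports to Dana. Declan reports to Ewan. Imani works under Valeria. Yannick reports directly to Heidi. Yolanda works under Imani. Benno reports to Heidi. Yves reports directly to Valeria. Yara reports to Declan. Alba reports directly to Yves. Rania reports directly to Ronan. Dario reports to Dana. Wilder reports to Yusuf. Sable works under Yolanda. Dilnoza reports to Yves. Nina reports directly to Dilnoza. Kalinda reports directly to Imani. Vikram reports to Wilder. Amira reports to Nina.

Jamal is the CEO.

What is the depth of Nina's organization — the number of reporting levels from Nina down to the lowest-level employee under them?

1

The longest chain under Nina runs Nina → Amira, which is 1 level below Nina.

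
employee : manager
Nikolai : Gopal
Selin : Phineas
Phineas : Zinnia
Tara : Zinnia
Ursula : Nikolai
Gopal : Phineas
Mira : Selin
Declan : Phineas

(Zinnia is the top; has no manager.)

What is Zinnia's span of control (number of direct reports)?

Zinnia directly manages Phineas, Tara. That is 2 direct reports.

2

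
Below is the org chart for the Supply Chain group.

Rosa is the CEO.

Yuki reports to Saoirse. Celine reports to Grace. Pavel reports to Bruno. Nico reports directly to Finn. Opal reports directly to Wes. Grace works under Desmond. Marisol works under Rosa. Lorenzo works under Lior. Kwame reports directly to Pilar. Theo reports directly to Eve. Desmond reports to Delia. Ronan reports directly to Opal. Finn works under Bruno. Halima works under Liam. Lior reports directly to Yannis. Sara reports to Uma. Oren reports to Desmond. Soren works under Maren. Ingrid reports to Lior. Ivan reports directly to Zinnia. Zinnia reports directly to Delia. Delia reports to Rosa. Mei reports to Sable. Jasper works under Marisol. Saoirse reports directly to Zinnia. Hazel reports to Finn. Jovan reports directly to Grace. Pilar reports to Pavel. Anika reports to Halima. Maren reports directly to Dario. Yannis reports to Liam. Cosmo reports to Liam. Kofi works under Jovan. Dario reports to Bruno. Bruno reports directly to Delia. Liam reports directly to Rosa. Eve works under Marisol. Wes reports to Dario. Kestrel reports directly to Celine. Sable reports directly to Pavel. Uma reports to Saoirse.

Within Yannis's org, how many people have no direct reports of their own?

2

The people in Yannis's organization with no one reporting to them are Lorenzo, Ingrid. That is 2.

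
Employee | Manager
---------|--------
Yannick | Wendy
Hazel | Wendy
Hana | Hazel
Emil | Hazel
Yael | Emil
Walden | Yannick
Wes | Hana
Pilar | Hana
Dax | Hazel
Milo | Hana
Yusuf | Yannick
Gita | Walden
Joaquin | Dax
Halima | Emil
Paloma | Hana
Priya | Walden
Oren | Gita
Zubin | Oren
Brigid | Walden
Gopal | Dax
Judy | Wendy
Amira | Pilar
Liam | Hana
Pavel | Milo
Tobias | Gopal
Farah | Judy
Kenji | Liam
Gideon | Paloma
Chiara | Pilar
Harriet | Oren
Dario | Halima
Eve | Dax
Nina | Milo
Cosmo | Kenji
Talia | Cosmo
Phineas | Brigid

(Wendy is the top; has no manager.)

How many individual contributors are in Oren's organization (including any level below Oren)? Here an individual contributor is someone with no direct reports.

2

The people in Oren's organization with no one reporting to them are Harriet, Zubin. That is 2.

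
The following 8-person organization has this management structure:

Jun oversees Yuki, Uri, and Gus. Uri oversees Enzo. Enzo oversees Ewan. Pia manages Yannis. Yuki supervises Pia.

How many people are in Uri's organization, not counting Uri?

2

Uri directly manages Enzo. Under Enzo: Ewan (1). That's 2 in total.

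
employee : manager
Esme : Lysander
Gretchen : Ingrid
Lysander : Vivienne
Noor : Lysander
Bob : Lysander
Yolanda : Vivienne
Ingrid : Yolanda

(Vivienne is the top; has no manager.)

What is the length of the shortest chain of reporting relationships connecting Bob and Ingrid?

4

Bob is 2 levels below Vivienne, and Ingrid is 2 levels below Vivienne (their lowest common manager). The shortest path runs up from Bob to Vivienne and back down to Ingrid: 2 + 2 = 4 links.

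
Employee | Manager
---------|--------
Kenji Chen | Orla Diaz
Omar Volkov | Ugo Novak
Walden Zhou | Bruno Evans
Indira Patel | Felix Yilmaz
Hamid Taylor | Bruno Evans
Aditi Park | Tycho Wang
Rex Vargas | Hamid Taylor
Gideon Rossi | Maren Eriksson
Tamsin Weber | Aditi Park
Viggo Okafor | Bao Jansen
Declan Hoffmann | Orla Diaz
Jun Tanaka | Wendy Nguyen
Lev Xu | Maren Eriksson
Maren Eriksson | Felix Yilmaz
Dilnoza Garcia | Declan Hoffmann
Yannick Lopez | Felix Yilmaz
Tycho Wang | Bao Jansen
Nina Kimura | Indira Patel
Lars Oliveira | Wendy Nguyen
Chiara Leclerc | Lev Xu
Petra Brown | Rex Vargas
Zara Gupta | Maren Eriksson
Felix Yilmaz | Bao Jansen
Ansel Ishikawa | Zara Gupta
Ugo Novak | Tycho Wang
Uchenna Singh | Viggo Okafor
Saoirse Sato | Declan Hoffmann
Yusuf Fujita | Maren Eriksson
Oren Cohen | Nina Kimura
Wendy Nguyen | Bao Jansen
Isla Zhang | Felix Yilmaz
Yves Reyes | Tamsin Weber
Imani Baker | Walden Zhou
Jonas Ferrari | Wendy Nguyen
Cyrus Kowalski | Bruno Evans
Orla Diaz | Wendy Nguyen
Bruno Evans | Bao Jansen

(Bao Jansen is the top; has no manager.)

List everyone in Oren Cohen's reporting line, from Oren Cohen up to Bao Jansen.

Oren Cohen -> Nina Kimura -> Indira Patel -> Felix Yilmaz -> Bao Jansen

Oren Cohen reports to Nina Kimura. Nina Kimura reports to Indira Patel. Indira Patel reports to Felix Yilmaz. Felix Yilmaz reports to Bao Jansen. Bao Jansen is at the top.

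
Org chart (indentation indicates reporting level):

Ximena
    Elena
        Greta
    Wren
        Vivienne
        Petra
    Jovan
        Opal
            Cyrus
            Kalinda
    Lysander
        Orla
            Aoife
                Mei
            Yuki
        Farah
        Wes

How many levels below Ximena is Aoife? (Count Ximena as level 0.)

Chain from Aoife up to Ximena: Aoife → Orla → Lysander → Ximena. That is 3 steps up, so Aoife is 3 levels below Ximena.

3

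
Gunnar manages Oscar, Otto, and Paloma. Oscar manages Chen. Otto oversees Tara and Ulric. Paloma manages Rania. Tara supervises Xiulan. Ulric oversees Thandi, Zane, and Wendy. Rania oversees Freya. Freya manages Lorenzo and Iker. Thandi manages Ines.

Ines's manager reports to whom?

Ulric

Ines reports to Thandi, and Thandi reports to Ulric. So Ines's skip-level manager is Ulric.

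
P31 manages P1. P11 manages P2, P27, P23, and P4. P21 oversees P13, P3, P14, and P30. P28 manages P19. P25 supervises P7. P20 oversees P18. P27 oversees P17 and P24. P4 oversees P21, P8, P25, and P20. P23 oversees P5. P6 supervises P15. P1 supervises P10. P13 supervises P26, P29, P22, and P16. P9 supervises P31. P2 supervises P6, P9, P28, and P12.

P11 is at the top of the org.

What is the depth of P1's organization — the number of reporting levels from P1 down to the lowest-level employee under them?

The longest chain under P1 runs P1 → P10, which is 1 level below P1.

1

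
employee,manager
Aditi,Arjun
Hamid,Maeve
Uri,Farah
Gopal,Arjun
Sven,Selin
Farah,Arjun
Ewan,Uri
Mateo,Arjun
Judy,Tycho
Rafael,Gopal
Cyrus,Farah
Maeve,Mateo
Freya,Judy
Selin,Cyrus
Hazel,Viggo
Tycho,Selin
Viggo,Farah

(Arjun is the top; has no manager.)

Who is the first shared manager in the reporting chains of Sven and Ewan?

Sven's chain of managers is Selin, Cyrus, Farah, Arjun. Ewan's chain of managers is Uri, Farah, Arjun. The first manager that appears in both chains is Farah.

Farah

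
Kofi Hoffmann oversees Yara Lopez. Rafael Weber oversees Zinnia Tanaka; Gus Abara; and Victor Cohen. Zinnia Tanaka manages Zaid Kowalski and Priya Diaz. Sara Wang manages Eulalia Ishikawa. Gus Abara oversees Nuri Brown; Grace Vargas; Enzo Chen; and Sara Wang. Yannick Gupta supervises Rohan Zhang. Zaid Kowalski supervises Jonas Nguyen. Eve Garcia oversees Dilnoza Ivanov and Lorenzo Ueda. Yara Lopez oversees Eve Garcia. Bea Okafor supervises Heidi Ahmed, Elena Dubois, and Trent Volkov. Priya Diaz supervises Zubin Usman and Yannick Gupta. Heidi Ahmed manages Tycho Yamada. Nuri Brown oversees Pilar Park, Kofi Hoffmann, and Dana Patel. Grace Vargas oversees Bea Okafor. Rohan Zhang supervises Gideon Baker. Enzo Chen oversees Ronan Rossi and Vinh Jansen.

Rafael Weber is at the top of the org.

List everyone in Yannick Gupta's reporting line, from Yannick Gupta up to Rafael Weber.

Yannick Gupta -> Priya Diaz -> Zinnia Tanaka -> Rafael Weber

Yannick Gupta reports to Priya Diaz. Priya Diaz reports to Zinnia Tanaka. Zinnia Tanaka reports to Rafael Weber. Rafael Weber is at the top.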